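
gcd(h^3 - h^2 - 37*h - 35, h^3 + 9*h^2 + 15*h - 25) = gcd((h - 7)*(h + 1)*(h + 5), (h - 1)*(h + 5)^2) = h + 5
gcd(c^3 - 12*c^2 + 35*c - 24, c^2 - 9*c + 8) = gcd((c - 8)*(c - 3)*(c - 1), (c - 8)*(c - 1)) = c^2 - 9*c + 8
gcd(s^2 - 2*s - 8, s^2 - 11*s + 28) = s - 4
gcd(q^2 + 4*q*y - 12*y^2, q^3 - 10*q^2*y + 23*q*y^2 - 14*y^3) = -q + 2*y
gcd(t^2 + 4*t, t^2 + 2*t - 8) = t + 4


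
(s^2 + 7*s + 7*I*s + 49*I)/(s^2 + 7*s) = (s + 7*I)/s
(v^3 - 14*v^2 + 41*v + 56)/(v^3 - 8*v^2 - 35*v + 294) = (v^2 - 7*v - 8)/(v^2 - v - 42)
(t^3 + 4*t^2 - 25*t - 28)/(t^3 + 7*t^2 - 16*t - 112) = (t + 1)/(t + 4)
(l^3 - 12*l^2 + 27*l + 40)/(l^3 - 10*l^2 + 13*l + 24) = (l - 5)/(l - 3)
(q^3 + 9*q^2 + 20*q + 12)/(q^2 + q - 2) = (q^2 + 7*q + 6)/(q - 1)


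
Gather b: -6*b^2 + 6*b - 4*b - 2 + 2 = -6*b^2 + 2*b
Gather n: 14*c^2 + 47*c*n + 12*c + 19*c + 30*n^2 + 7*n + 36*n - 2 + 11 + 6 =14*c^2 + 31*c + 30*n^2 + n*(47*c + 43) + 15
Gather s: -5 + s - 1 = s - 6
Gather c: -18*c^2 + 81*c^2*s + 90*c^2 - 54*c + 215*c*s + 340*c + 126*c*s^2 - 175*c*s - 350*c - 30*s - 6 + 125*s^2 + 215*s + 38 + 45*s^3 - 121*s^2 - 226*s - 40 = c^2*(81*s + 72) + c*(126*s^2 + 40*s - 64) + 45*s^3 + 4*s^2 - 41*s - 8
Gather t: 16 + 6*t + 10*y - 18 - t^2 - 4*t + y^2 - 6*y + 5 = -t^2 + 2*t + y^2 + 4*y + 3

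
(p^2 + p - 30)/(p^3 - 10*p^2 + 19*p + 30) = (p + 6)/(p^2 - 5*p - 6)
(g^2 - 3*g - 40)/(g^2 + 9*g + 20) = (g - 8)/(g + 4)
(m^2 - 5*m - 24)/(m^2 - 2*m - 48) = (m + 3)/(m + 6)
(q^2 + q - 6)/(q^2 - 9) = (q - 2)/(q - 3)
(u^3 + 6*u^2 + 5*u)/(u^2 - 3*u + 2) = u*(u^2 + 6*u + 5)/(u^2 - 3*u + 2)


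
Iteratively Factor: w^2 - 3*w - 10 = (w - 5)*(w + 2)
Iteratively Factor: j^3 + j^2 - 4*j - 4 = (j - 2)*(j^2 + 3*j + 2) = (j - 2)*(j + 1)*(j + 2)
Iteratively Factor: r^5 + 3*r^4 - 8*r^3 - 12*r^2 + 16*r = (r + 4)*(r^4 - r^3 - 4*r^2 + 4*r) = r*(r + 4)*(r^3 - r^2 - 4*r + 4) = r*(r - 1)*(r + 4)*(r^2 - 4) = r*(r - 2)*(r - 1)*(r + 4)*(r + 2)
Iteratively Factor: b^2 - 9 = (b - 3)*(b + 3)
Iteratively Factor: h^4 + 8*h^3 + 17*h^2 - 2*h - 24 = (h - 1)*(h^3 + 9*h^2 + 26*h + 24) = (h - 1)*(h + 4)*(h^2 + 5*h + 6) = (h - 1)*(h + 3)*(h + 4)*(h + 2)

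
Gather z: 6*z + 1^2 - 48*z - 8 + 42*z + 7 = 0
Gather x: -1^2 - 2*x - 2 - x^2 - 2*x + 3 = -x^2 - 4*x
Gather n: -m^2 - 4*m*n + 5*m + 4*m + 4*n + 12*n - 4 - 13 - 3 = -m^2 + 9*m + n*(16 - 4*m) - 20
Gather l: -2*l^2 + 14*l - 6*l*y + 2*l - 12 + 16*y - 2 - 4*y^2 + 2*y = -2*l^2 + l*(16 - 6*y) - 4*y^2 + 18*y - 14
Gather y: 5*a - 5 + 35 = 5*a + 30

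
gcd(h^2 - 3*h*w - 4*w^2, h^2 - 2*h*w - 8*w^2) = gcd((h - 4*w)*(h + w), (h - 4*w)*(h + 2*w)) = -h + 4*w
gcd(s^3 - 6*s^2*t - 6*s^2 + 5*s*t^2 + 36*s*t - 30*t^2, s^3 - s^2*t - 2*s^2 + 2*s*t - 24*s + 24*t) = s^2 - s*t - 6*s + 6*t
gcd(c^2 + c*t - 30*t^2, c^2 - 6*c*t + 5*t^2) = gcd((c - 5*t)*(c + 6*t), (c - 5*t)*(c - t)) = -c + 5*t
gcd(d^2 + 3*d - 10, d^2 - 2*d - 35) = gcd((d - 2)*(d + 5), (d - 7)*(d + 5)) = d + 5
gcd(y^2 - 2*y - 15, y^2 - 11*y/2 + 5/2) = y - 5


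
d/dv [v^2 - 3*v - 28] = 2*v - 3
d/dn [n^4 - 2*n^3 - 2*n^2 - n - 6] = 4*n^3 - 6*n^2 - 4*n - 1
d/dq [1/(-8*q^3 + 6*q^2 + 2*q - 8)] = (12*q^2 - 6*q - 1)/(2*(4*q^3 - 3*q^2 - q + 4)^2)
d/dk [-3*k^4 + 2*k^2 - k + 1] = -12*k^3 + 4*k - 1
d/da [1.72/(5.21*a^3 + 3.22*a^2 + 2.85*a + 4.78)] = (-26.8836*a^2 - 11.0768*a - 4.902)/(5.21*a^3 + 3.22*a^2 + 2.85*a + 4.78)^2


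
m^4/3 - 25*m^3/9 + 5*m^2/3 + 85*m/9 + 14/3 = (m/3 + 1/3)*(m - 7)*(m - 3)*(m + 2/3)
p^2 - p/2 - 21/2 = (p - 7/2)*(p + 3)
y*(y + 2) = y^2 + 2*y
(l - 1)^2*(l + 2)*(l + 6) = l^4 + 6*l^3 - 3*l^2 - 16*l + 12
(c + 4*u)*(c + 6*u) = c^2 + 10*c*u + 24*u^2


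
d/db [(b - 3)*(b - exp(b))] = b + (1 - exp(b))*(b - 3) - exp(b)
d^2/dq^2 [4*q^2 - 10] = 8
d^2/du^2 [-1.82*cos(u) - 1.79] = 1.82*cos(u)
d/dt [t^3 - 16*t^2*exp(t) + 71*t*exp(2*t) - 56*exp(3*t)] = -16*t^2*exp(t) + 3*t^2 + 142*t*exp(2*t) - 32*t*exp(t) - 168*exp(3*t) + 71*exp(2*t)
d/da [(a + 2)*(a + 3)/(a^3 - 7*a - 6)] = (-a^2 - 6*a + 3)/(a^4 - 4*a^3 - 2*a^2 + 12*a + 9)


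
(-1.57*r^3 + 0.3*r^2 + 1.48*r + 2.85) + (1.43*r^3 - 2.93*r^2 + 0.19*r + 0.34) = -0.14*r^3 - 2.63*r^2 + 1.67*r + 3.19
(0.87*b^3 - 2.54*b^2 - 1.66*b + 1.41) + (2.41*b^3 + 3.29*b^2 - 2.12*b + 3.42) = 3.28*b^3 + 0.75*b^2 - 3.78*b + 4.83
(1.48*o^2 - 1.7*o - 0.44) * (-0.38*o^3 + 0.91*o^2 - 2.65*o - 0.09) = -0.5624*o^5 + 1.9928*o^4 - 5.3018*o^3 + 3.9714*o^2 + 1.319*o + 0.0396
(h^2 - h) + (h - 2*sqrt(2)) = h^2 - 2*sqrt(2)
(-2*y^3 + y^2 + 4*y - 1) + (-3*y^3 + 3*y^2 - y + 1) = -5*y^3 + 4*y^2 + 3*y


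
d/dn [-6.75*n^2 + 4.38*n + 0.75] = 4.38 - 13.5*n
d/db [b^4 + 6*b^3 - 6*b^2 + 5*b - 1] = 4*b^3 + 18*b^2 - 12*b + 5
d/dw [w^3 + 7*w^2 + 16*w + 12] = 3*w^2 + 14*w + 16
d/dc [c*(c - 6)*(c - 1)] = 3*c^2 - 14*c + 6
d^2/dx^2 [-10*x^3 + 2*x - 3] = -60*x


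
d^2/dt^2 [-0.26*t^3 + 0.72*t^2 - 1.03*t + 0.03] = 1.44 - 1.56*t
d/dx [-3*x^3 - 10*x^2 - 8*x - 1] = -9*x^2 - 20*x - 8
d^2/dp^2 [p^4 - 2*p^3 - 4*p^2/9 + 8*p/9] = 12*p^2 - 12*p - 8/9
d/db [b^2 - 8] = 2*b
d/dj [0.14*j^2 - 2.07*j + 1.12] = 0.28*j - 2.07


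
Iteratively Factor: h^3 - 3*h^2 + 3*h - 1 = (h - 1)*(h^2 - 2*h + 1) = (h - 1)^2*(h - 1)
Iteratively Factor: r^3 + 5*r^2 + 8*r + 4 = (r + 2)*(r^2 + 3*r + 2) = (r + 2)^2*(r + 1)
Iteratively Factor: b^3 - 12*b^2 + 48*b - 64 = (b - 4)*(b^2 - 8*b + 16) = (b - 4)^2*(b - 4)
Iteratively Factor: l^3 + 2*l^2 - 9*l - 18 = (l + 2)*(l^2 - 9) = (l + 2)*(l + 3)*(l - 3)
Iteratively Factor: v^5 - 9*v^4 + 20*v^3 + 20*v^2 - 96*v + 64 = (v - 2)*(v^4 - 7*v^3 + 6*v^2 + 32*v - 32) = (v - 4)*(v - 2)*(v^3 - 3*v^2 - 6*v + 8) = (v - 4)*(v - 2)*(v + 2)*(v^2 - 5*v + 4) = (v - 4)^2*(v - 2)*(v + 2)*(v - 1)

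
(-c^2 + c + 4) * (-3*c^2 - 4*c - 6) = 3*c^4 + c^3 - 10*c^2 - 22*c - 24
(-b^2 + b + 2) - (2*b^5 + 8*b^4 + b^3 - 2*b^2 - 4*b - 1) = -2*b^5 - 8*b^4 - b^3 + b^2 + 5*b + 3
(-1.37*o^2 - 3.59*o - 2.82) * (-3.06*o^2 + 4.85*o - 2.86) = 4.1922*o^4 + 4.3409*o^3 - 4.8641*o^2 - 3.4096*o + 8.0652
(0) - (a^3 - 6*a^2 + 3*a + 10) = -a^3 + 6*a^2 - 3*a - 10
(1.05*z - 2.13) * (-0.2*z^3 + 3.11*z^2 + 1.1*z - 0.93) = -0.21*z^4 + 3.6915*z^3 - 5.4693*z^2 - 3.3195*z + 1.9809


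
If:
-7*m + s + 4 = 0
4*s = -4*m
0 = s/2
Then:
No Solution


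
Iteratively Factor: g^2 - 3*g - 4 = (g + 1)*(g - 4)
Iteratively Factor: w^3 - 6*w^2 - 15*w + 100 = (w - 5)*(w^2 - w - 20) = (w - 5)^2*(w + 4)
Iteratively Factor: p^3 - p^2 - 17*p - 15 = (p + 3)*(p^2 - 4*p - 5) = (p + 1)*(p + 3)*(p - 5)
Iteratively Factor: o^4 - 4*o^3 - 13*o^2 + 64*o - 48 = (o + 4)*(o^3 - 8*o^2 + 19*o - 12) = (o - 1)*(o + 4)*(o^2 - 7*o + 12) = (o - 4)*(o - 1)*(o + 4)*(o - 3)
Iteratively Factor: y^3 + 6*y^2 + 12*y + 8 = (y + 2)*(y^2 + 4*y + 4) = (y + 2)^2*(y + 2)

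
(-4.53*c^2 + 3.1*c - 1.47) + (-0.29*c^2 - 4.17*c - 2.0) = -4.82*c^2 - 1.07*c - 3.47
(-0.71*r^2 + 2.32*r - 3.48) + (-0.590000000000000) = -0.71*r^2 + 2.32*r - 4.07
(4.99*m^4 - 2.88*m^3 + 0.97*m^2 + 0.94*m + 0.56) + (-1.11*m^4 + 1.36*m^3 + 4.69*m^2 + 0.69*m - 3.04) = 3.88*m^4 - 1.52*m^3 + 5.66*m^2 + 1.63*m - 2.48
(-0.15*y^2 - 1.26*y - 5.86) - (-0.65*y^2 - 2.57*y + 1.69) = 0.5*y^2 + 1.31*y - 7.55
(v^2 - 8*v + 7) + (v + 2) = v^2 - 7*v + 9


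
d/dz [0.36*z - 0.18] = 0.360000000000000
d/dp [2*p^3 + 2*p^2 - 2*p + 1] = 6*p^2 + 4*p - 2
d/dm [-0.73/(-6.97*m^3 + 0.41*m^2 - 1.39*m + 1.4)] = (-15.2643*m^2 + 0.5986*m - 1.0147)/(6.97*m^3 - 0.41*m^2 + 1.39*m - 1.4)^2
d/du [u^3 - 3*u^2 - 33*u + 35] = 3*u^2 - 6*u - 33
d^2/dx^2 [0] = 0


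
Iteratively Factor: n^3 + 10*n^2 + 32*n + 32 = (n + 4)*(n^2 + 6*n + 8) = (n + 2)*(n + 4)*(n + 4)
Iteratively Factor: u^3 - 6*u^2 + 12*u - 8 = (u - 2)*(u^2 - 4*u + 4) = (u - 2)^2*(u - 2)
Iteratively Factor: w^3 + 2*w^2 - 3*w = (w - 1)*(w^2 + 3*w) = w*(w - 1)*(w + 3)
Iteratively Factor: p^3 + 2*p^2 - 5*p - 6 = (p + 1)*(p^2 + p - 6) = (p - 2)*(p + 1)*(p + 3)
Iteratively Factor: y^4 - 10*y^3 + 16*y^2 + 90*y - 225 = (y + 3)*(y^3 - 13*y^2 + 55*y - 75) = (y - 5)*(y + 3)*(y^2 - 8*y + 15) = (y - 5)*(y - 3)*(y + 3)*(y - 5)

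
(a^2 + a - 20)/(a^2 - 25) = (a - 4)/(a - 5)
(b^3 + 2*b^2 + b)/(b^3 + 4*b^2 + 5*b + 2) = b/(b + 2)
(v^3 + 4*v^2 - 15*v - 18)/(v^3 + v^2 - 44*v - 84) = (v^2 - 2*v - 3)/(v^2 - 5*v - 14)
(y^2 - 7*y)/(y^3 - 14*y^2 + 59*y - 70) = y/(y^2 - 7*y + 10)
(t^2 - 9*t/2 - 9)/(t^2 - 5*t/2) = (2*t^2 - 9*t - 18)/(t*(2*t - 5))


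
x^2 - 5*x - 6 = (x - 6)*(x + 1)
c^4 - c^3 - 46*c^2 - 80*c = c*(c - 8)*(c + 2)*(c + 5)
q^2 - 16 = (q - 4)*(q + 4)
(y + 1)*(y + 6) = y^2 + 7*y + 6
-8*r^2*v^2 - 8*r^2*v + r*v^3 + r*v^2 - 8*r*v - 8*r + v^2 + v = (-8*r + v)*(v + 1)*(r*v + 1)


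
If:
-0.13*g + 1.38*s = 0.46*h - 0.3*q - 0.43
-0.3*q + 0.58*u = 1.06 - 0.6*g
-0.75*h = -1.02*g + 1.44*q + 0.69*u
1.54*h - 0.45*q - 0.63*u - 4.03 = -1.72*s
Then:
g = 1.88528728420937 - 1.78565509348629*u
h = 2.10848753516077 - 0.20357536815399*u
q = 0.237241235085397 - 1.63797685363926*u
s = 0.120009583034582*u + 0.517260320721416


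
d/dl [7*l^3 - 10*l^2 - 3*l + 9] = 21*l^2 - 20*l - 3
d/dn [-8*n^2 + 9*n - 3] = 9 - 16*n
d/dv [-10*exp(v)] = -10*exp(v)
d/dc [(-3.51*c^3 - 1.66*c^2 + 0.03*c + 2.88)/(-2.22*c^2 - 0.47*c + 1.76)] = (7.7922*c^4 + 3.2994*c^3 - 17.686*c^2 + 6.944*c + 1.4064)/(4.9284*c^4 + 2.0868*c^3 - 7.5935*c^2 - 1.6544*c + 3.0976)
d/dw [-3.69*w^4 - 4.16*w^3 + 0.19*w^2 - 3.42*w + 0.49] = -14.76*w^3 - 12.48*w^2 + 0.38*w - 3.42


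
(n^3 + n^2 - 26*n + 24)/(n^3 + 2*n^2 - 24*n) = (n - 1)/n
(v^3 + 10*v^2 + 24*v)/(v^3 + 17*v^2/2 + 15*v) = 2*(v + 4)/(2*v + 5)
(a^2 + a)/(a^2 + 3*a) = (a + 1)/(a + 3)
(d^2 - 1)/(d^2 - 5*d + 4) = (d + 1)/(d - 4)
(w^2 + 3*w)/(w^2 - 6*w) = (w + 3)/(w - 6)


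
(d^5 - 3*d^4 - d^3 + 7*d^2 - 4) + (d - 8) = d^5 - 3*d^4 - d^3 + 7*d^2 + d - 12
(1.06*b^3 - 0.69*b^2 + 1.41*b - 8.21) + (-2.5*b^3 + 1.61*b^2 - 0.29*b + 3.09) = -1.44*b^3 + 0.92*b^2 + 1.12*b - 5.12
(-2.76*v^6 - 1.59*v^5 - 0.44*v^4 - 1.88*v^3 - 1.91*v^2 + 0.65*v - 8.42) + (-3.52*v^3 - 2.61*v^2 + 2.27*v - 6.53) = -2.76*v^6 - 1.59*v^5 - 0.44*v^4 - 5.4*v^3 - 4.52*v^2 + 2.92*v - 14.95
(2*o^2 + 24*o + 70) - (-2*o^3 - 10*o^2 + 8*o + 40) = 2*o^3 + 12*o^2 + 16*o + 30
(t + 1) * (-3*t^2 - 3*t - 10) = -3*t^3 - 6*t^2 - 13*t - 10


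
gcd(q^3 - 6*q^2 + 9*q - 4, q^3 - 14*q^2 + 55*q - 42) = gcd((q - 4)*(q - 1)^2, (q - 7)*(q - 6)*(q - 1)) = q - 1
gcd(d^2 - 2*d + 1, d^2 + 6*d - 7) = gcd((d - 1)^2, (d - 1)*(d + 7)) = d - 1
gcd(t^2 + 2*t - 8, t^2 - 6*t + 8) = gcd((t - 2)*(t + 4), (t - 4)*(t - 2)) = t - 2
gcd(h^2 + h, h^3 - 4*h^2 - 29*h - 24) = h + 1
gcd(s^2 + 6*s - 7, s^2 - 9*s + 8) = s - 1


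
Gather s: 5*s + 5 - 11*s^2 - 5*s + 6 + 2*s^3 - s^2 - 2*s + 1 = 2*s^3 - 12*s^2 - 2*s + 12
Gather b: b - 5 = b - 5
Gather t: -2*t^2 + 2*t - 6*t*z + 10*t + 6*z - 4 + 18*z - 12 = -2*t^2 + t*(12 - 6*z) + 24*z - 16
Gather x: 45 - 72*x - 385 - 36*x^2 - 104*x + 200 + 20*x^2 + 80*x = -16*x^2 - 96*x - 140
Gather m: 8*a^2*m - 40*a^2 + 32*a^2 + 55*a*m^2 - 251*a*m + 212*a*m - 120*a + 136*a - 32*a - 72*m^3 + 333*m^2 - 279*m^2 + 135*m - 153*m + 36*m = -8*a^2 - 16*a - 72*m^3 + m^2*(55*a + 54) + m*(8*a^2 - 39*a + 18)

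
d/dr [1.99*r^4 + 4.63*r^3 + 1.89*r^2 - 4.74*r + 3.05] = 7.96*r^3 + 13.89*r^2 + 3.78*r - 4.74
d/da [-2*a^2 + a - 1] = 1 - 4*a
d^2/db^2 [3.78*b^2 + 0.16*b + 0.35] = 7.56000000000000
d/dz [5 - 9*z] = -9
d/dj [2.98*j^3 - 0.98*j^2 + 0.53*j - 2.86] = 8.94*j^2 - 1.96*j + 0.53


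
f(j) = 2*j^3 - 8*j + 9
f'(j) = 6*j^2 - 8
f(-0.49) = 12.68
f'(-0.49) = -6.56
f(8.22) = 1054.06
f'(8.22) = 397.41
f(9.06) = 1423.87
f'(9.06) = 484.50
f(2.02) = 9.32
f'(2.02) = 16.48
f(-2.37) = 1.34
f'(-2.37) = 25.70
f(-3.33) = -38.21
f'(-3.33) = 58.53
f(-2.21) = 5.09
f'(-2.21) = 21.30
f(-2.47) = -1.38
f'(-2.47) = 28.61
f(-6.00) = -375.00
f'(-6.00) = 208.00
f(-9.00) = -1377.00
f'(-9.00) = 478.00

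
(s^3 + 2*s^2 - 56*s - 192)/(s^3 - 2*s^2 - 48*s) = (s + 4)/s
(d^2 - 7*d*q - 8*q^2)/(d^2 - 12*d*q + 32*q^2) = (-d - q)/(-d + 4*q)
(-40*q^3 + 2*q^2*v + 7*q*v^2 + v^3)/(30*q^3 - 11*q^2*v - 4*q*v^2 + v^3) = (-20*q^2 - 9*q*v - v^2)/(15*q^2 + 2*q*v - v^2)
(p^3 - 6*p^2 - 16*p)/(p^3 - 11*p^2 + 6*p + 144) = p*(p + 2)/(p^2 - 3*p - 18)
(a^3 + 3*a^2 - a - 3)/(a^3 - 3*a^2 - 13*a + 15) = (a + 1)/(a - 5)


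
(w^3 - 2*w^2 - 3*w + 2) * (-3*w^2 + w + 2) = -3*w^5 + 7*w^4 + 9*w^3 - 13*w^2 - 4*w + 4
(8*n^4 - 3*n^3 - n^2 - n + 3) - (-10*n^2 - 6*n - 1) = 8*n^4 - 3*n^3 + 9*n^2 + 5*n + 4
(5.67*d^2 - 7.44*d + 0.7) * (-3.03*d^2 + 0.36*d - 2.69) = -17.1801*d^4 + 24.5844*d^3 - 20.0517*d^2 + 20.2656*d - 1.883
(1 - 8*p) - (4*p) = 1 - 12*p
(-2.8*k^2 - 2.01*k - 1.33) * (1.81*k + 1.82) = -5.068*k^3 - 8.7341*k^2 - 6.0655*k - 2.4206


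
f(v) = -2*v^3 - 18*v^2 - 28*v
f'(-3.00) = 26.00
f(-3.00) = -24.00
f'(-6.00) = -28.00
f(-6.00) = -48.00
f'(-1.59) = 14.07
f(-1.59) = 7.05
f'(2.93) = -184.99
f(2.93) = -286.88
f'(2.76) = -173.07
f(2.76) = -256.45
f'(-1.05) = 3.18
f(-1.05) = 11.87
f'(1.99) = -123.40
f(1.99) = -142.76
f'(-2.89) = 25.93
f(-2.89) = -21.14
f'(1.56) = -98.76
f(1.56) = -95.08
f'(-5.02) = 1.52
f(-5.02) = -60.04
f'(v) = -6*v^2 - 36*v - 28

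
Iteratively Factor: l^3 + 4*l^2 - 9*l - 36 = (l - 3)*(l^2 + 7*l + 12) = (l - 3)*(l + 3)*(l + 4)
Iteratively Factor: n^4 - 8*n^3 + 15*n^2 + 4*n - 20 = (n - 2)*(n^3 - 6*n^2 + 3*n + 10) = (n - 2)*(n + 1)*(n^2 - 7*n + 10) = (n - 2)^2*(n + 1)*(n - 5)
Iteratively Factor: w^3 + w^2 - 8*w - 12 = (w + 2)*(w^2 - w - 6) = (w - 3)*(w + 2)*(w + 2)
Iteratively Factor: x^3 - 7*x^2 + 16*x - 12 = (x - 2)*(x^2 - 5*x + 6) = (x - 3)*(x - 2)*(x - 2)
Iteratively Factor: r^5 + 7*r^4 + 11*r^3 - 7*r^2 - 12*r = (r + 4)*(r^4 + 3*r^3 - r^2 - 3*r) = r*(r + 4)*(r^3 + 3*r^2 - r - 3) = r*(r - 1)*(r + 4)*(r^2 + 4*r + 3) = r*(r - 1)*(r + 1)*(r + 4)*(r + 3)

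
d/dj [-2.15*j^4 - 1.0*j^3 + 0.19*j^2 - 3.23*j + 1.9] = -8.6*j^3 - 3.0*j^2 + 0.38*j - 3.23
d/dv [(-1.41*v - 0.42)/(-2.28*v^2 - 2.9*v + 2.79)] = (3.2148*v^2 + 4.089*v - (1.41*v + 0.42)*(4.56*v + 2.9) - 3.9339)/(2.28*v^2 + 2.9*v - 2.79)^2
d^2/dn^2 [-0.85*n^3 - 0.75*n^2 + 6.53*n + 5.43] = -5.1*n - 1.5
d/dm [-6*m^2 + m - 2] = 1 - 12*m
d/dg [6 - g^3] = -3*g^2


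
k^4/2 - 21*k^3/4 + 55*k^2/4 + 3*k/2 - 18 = (k/2 + 1/2)*(k - 6)*(k - 4)*(k - 3/2)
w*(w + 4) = w^2 + 4*w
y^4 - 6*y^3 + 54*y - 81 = (y - 3)^3*(y + 3)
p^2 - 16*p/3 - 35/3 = (p - 7)*(p + 5/3)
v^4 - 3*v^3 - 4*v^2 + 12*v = v*(v - 3)*(v - 2)*(v + 2)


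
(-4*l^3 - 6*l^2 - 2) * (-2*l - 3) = 8*l^4 + 24*l^3 + 18*l^2 + 4*l + 6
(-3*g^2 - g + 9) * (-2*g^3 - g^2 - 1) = 6*g^5 + 5*g^4 - 17*g^3 - 6*g^2 + g - 9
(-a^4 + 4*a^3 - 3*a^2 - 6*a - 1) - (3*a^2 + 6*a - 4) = -a^4 + 4*a^3 - 6*a^2 - 12*a + 3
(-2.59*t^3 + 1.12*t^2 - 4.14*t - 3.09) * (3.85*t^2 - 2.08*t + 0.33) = -9.9715*t^5 + 9.6992*t^4 - 19.1233*t^3 - 2.9157*t^2 + 5.061*t - 1.0197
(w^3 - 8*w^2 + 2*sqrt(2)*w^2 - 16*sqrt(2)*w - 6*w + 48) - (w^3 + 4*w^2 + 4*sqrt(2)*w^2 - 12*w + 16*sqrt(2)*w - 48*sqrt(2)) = -12*w^2 - 2*sqrt(2)*w^2 - 32*sqrt(2)*w + 6*w + 48 + 48*sqrt(2)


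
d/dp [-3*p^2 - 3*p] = -6*p - 3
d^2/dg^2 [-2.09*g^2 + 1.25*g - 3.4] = -4.18000000000000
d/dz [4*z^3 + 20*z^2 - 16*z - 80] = 12*z^2 + 40*z - 16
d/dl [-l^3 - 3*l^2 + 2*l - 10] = -3*l^2 - 6*l + 2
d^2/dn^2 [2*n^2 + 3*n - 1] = 4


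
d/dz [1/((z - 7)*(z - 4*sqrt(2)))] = ((7 - z)*(z - 4*sqrt(2))^2 + (-z + 4*sqrt(2))*(z - 7)^2)/((z - 7)^3*(z - 4*sqrt(2))^3)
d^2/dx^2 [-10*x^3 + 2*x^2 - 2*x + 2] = 4 - 60*x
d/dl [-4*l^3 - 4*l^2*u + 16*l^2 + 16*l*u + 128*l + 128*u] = -12*l^2 - 8*l*u + 32*l + 16*u + 128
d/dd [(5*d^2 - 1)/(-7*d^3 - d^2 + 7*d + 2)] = (35*d^4 + 14*d^2 + 18*d + 7)/(49*d^6 + 14*d^5 - 97*d^4 - 42*d^3 + 45*d^2 + 28*d + 4)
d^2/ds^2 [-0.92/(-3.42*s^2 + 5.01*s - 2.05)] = (-21.521376*s^2 + 31.526928*s + 0.92*(6.84*s - 5.01)*(13.68*s - 10.02) - 12.90024)/(3.42*s^2 - 5.01*s + 2.05)^3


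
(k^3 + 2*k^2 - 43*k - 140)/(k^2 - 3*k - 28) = k + 5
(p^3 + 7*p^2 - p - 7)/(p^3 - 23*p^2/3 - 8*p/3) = 3*(-p^3 - 7*p^2 + p + 7)/(p*(-3*p^2 + 23*p + 8))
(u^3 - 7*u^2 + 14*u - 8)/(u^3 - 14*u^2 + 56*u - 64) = (u - 1)/(u - 8)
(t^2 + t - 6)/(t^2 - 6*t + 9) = (t^2 + t - 6)/(t^2 - 6*t + 9)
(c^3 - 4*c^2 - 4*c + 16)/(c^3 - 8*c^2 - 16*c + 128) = (c^2 - 4)/(c^2 - 4*c - 32)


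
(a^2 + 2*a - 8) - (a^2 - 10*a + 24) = 12*a - 32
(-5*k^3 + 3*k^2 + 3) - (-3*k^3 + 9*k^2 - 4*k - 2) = -2*k^3 - 6*k^2 + 4*k + 5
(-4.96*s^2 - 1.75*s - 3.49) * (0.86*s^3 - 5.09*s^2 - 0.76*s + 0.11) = -4.2656*s^5 + 23.7414*s^4 + 9.6757*s^3 + 18.5485*s^2 + 2.4599*s - 0.3839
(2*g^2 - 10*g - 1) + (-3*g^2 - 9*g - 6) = -g^2 - 19*g - 7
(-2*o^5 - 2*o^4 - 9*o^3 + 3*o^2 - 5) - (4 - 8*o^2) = -2*o^5 - 2*o^4 - 9*o^3 + 11*o^2 - 9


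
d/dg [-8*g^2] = -16*g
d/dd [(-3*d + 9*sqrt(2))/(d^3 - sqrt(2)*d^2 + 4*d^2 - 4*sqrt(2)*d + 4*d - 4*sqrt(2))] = 6*(d^2 - 5*sqrt(2)*d - 2*sqrt(2) + 6)/(d^5 - 2*sqrt(2)*d^4 + 6*d^4 - 12*sqrt(2)*d^3 + 14*d^3 - 24*sqrt(2)*d^2 + 20*d^2 - 16*sqrt(2)*d + 24*d + 16)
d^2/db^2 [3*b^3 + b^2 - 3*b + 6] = 18*b + 2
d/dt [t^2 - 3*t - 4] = 2*t - 3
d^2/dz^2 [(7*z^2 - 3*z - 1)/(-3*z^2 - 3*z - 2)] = 2*(90*z^3 + 153*z^2 - 27*z - 43)/(27*z^6 + 81*z^5 + 135*z^4 + 135*z^3 + 90*z^2 + 36*z + 8)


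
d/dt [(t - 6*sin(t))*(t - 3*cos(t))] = (t - 6*sin(t))*(3*sin(t) + 1) - (t - 3*cos(t))*(6*cos(t) - 1)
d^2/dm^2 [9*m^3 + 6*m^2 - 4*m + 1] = 54*m + 12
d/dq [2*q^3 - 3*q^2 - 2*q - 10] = 6*q^2 - 6*q - 2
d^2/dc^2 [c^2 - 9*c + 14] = 2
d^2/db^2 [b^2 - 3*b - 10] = 2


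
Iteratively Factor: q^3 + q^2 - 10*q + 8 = (q + 4)*(q^2 - 3*q + 2) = (q - 1)*(q + 4)*(q - 2)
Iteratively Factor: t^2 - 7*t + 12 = (t - 4)*(t - 3)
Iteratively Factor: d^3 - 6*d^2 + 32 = (d + 2)*(d^2 - 8*d + 16) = (d - 4)*(d + 2)*(d - 4)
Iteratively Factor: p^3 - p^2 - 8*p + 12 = (p + 3)*(p^2 - 4*p + 4) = (p - 2)*(p + 3)*(p - 2)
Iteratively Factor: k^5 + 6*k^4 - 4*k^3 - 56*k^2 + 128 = (k + 4)*(k^4 + 2*k^3 - 12*k^2 - 8*k + 32) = (k + 4)^2*(k^3 - 2*k^2 - 4*k + 8) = (k - 2)*(k + 4)^2*(k^2 - 4) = (k - 2)*(k + 2)*(k + 4)^2*(k - 2)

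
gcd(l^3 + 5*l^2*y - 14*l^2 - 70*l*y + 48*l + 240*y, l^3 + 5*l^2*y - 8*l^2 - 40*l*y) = l^2 + 5*l*y - 8*l - 40*y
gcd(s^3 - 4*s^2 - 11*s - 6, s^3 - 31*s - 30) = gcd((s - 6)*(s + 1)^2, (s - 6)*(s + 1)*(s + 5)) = s^2 - 5*s - 6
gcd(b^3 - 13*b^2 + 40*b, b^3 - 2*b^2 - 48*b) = b^2 - 8*b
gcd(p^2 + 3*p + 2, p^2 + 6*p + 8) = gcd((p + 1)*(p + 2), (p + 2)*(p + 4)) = p + 2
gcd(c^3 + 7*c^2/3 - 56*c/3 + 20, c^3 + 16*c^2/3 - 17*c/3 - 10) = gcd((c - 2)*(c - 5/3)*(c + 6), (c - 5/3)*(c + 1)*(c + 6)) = c^2 + 13*c/3 - 10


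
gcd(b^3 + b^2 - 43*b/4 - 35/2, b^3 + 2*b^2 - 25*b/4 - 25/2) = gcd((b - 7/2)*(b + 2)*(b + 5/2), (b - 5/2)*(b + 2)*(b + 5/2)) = b^2 + 9*b/2 + 5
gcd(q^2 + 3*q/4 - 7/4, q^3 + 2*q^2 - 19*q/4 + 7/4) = q - 1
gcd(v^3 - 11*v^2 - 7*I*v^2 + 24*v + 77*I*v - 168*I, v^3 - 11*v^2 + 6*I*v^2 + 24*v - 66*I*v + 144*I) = v^2 - 11*v + 24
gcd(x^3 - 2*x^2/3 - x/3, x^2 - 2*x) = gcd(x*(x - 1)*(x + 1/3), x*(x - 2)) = x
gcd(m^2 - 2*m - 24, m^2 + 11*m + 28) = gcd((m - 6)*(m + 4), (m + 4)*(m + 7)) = m + 4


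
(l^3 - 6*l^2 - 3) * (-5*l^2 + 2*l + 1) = -5*l^5 + 32*l^4 - 11*l^3 + 9*l^2 - 6*l - 3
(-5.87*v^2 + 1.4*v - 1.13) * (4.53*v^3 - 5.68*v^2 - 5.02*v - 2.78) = -26.5911*v^5 + 39.6836*v^4 + 16.3965*v^3 + 15.709*v^2 + 1.7806*v + 3.1414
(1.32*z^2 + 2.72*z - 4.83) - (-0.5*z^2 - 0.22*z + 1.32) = 1.82*z^2 + 2.94*z - 6.15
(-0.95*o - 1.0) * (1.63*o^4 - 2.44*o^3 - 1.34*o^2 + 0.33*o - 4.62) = -1.5485*o^5 + 0.688*o^4 + 3.713*o^3 + 1.0265*o^2 + 4.059*o + 4.62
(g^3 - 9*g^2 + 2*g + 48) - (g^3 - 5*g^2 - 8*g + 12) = -4*g^2 + 10*g + 36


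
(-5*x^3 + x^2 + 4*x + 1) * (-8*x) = 40*x^4 - 8*x^3 - 32*x^2 - 8*x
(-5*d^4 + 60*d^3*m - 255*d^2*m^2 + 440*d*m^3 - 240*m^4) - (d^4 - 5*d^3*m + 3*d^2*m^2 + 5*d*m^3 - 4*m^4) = -6*d^4 + 65*d^3*m - 258*d^2*m^2 + 435*d*m^3 - 236*m^4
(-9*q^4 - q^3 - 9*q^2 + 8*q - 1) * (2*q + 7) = -18*q^5 - 65*q^4 - 25*q^3 - 47*q^2 + 54*q - 7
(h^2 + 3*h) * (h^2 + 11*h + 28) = h^4 + 14*h^3 + 61*h^2 + 84*h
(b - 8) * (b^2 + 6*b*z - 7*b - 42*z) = b^3 + 6*b^2*z - 15*b^2 - 90*b*z + 56*b + 336*z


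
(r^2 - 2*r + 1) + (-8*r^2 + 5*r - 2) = -7*r^2 + 3*r - 1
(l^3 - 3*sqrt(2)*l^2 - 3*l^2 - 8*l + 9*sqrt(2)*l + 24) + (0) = l^3 - 3*sqrt(2)*l^2 - 3*l^2 - 8*l + 9*sqrt(2)*l + 24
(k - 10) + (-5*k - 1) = -4*k - 11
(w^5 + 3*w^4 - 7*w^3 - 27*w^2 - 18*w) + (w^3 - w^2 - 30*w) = w^5 + 3*w^4 - 6*w^3 - 28*w^2 - 48*w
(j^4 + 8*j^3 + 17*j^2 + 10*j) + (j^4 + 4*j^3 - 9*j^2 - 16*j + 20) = 2*j^4 + 12*j^3 + 8*j^2 - 6*j + 20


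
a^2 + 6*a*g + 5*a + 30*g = (a + 5)*(a + 6*g)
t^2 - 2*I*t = t*(t - 2*I)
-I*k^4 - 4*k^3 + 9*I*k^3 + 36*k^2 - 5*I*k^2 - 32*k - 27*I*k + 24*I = (k - 8)*(k - 3*I)*(k - I)*(-I*k + I)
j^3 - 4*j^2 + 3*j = j*(j - 3)*(j - 1)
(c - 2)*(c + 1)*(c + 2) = c^3 + c^2 - 4*c - 4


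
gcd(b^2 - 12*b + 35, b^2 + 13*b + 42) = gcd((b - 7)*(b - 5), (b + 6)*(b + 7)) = 1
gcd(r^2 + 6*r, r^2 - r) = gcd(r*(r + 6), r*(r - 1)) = r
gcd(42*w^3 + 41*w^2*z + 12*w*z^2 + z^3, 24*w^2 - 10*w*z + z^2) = 1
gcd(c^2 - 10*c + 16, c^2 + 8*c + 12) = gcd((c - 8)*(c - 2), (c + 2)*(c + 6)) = 1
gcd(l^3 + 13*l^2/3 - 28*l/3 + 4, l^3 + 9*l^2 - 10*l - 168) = l + 6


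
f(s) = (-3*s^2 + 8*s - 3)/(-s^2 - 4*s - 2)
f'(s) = (8 - 6*s)/(-s^2 - 4*s - 2) + (2*s + 4)*(-3*s^2 + 8*s - 3)/(-s^2 - 4*s - 2)^2 = 2*(10*s^2 + 3*s - 14)/(s^4 + 8*s^3 + 20*s^2 + 16*s + 4)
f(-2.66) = -29.09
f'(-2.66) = 39.86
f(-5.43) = 13.81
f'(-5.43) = 5.55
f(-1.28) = -12.25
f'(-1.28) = -1.33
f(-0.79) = -20.89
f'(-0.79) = -70.54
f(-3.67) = 92.24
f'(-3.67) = 352.46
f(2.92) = 0.24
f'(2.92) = 0.32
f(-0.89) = -16.27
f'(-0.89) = -29.67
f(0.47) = -0.02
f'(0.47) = -1.23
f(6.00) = 1.02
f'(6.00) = 0.19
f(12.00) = 1.75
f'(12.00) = 0.08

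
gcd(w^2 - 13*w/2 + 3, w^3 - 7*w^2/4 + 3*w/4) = 1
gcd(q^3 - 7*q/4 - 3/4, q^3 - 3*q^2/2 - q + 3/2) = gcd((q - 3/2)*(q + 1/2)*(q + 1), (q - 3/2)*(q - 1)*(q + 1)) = q^2 - q/2 - 3/2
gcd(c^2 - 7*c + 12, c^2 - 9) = c - 3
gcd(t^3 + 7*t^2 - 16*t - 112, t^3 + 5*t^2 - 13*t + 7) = t + 7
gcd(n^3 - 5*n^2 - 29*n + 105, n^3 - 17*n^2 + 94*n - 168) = n - 7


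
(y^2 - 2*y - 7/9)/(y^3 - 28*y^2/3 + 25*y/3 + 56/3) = (y + 1/3)/(y^2 - 7*y - 8)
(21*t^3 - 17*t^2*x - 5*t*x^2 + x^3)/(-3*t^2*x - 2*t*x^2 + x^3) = (-21*t^3 + 17*t^2*x + 5*t*x^2 - x^3)/(x*(3*t^2 + 2*t*x - x^2))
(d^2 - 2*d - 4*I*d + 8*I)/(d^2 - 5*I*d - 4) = (d - 2)/(d - I)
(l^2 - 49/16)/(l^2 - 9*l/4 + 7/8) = (4*l + 7)/(2*(2*l - 1))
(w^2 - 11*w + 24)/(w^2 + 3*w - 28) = (w^2 - 11*w + 24)/(w^2 + 3*w - 28)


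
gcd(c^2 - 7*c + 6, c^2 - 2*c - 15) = 1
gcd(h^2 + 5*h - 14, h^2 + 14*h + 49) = h + 7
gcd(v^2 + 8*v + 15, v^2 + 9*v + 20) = v + 5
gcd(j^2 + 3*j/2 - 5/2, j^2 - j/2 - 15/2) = j + 5/2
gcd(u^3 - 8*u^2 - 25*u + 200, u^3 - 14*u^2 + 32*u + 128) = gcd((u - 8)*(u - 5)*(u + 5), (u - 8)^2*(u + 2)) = u - 8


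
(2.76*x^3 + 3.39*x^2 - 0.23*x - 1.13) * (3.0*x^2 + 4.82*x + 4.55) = 8.28*x^5 + 23.4732*x^4 + 28.2078*x^3 + 10.9259*x^2 - 6.4931*x - 5.1415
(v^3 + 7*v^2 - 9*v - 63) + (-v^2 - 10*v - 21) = v^3 + 6*v^2 - 19*v - 84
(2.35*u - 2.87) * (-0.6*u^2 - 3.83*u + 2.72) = -1.41*u^3 - 7.2785*u^2 + 17.3841*u - 7.8064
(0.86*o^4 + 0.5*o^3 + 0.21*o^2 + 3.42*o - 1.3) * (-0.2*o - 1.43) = -0.172*o^5 - 1.3298*o^4 - 0.757*o^3 - 0.9843*o^2 - 4.6306*o + 1.859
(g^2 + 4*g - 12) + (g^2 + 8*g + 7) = 2*g^2 + 12*g - 5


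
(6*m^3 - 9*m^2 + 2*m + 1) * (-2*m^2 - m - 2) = -12*m^5 + 12*m^4 - 7*m^3 + 14*m^2 - 5*m - 2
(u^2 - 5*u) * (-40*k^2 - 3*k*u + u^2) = -40*k^2*u^2 + 200*k^2*u - 3*k*u^3 + 15*k*u^2 + u^4 - 5*u^3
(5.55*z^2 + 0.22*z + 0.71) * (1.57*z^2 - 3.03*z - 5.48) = 8.7135*z^4 - 16.4711*z^3 - 29.9659*z^2 - 3.3569*z - 3.8908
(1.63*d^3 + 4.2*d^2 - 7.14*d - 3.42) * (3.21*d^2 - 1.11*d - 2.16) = 5.2323*d^5 + 11.6727*d^4 - 31.1022*d^3 - 12.1248*d^2 + 19.2186*d + 7.3872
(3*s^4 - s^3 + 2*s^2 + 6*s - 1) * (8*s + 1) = 24*s^5 - 5*s^4 + 15*s^3 + 50*s^2 - 2*s - 1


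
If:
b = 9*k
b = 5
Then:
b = 5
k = 5/9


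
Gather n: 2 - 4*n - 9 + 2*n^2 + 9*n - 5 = 2*n^2 + 5*n - 12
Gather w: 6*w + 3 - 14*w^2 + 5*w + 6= -14*w^2 + 11*w + 9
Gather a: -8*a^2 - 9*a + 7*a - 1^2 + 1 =-8*a^2 - 2*a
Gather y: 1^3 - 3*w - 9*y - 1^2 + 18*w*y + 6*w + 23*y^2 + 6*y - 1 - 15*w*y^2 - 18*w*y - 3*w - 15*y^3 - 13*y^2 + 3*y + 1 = -15*y^3 + y^2*(10 - 15*w)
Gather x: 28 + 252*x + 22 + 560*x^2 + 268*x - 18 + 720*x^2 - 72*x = 1280*x^2 + 448*x + 32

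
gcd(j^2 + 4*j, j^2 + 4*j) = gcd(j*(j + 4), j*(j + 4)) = j^2 + 4*j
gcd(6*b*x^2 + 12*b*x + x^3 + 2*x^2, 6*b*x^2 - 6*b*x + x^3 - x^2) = 6*b*x + x^2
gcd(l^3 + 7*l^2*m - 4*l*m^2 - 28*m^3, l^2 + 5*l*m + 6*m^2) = l + 2*m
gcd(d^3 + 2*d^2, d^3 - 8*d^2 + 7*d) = d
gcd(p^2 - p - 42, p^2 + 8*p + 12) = p + 6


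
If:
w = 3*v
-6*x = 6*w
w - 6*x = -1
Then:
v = -1/21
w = -1/7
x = 1/7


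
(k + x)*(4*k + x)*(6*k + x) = 24*k^3 + 34*k^2*x + 11*k*x^2 + x^3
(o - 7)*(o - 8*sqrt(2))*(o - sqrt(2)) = o^3 - 9*sqrt(2)*o^2 - 7*o^2 + 16*o + 63*sqrt(2)*o - 112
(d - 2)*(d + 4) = d^2 + 2*d - 8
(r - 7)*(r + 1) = r^2 - 6*r - 7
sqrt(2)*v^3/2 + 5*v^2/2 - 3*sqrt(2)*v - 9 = (v - 3*sqrt(2)/2)*(v + 3*sqrt(2))*(sqrt(2)*v/2 + 1)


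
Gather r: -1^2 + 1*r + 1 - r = 0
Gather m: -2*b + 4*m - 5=-2*b + 4*m - 5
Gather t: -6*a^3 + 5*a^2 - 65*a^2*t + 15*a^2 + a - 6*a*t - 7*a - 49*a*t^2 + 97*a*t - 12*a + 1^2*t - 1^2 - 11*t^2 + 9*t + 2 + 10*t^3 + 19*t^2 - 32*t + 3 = -6*a^3 + 20*a^2 - 18*a + 10*t^3 + t^2*(8 - 49*a) + t*(-65*a^2 + 91*a - 22) + 4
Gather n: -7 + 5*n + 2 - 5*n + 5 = 0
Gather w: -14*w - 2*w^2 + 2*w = -2*w^2 - 12*w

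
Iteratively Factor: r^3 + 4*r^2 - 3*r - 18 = (r - 2)*(r^2 + 6*r + 9) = (r - 2)*(r + 3)*(r + 3)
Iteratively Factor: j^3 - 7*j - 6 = (j + 2)*(j^2 - 2*j - 3) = (j - 3)*(j + 2)*(j + 1)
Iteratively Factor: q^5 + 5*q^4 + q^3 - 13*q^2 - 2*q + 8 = (q - 1)*(q^4 + 6*q^3 + 7*q^2 - 6*q - 8) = (q - 1)*(q + 4)*(q^3 + 2*q^2 - q - 2) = (q - 1)*(q + 2)*(q + 4)*(q^2 - 1) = (q - 1)*(q + 1)*(q + 2)*(q + 4)*(q - 1)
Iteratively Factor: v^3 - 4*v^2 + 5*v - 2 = (v - 1)*(v^2 - 3*v + 2) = (v - 1)^2*(v - 2)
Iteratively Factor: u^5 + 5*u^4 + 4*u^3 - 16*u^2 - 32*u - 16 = (u - 2)*(u^4 + 7*u^3 + 18*u^2 + 20*u + 8) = (u - 2)*(u + 2)*(u^3 + 5*u^2 + 8*u + 4) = (u - 2)*(u + 2)^2*(u^2 + 3*u + 2) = (u - 2)*(u + 1)*(u + 2)^2*(u + 2)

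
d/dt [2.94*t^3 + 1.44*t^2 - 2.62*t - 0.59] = 8.82*t^2 + 2.88*t - 2.62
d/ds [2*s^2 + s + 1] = 4*s + 1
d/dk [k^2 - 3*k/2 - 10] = 2*k - 3/2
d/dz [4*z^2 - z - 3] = 8*z - 1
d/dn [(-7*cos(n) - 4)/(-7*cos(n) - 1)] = 21*sin(n)/(7*cos(n) + 1)^2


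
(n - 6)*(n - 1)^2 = n^3 - 8*n^2 + 13*n - 6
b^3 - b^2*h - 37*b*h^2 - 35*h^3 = (b - 7*h)*(b + h)*(b + 5*h)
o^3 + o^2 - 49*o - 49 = (o - 7)*(o + 1)*(o + 7)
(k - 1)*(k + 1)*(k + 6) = k^3 + 6*k^2 - k - 6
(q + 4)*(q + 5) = q^2 + 9*q + 20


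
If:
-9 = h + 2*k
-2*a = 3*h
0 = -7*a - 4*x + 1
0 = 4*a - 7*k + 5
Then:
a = -219/10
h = 73/5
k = -59/5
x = 1543/40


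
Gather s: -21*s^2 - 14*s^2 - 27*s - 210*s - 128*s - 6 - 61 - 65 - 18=-35*s^2 - 365*s - 150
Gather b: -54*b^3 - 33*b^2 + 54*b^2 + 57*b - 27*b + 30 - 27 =-54*b^3 + 21*b^2 + 30*b + 3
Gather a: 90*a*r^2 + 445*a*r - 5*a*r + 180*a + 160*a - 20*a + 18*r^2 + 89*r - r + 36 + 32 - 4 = a*(90*r^2 + 440*r + 320) + 18*r^2 + 88*r + 64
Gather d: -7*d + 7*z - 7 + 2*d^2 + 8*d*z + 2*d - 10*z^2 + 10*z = 2*d^2 + d*(8*z - 5) - 10*z^2 + 17*z - 7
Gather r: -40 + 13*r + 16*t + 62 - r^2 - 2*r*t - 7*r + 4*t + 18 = -r^2 + r*(6 - 2*t) + 20*t + 40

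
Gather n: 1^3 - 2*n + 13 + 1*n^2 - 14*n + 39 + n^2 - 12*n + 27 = 2*n^2 - 28*n + 80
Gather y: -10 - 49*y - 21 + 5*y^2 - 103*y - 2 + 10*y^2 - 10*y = 15*y^2 - 162*y - 33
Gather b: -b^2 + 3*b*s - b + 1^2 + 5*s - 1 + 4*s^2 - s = -b^2 + b*(3*s - 1) + 4*s^2 + 4*s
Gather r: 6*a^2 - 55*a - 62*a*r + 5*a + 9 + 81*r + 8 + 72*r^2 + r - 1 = 6*a^2 - 50*a + 72*r^2 + r*(82 - 62*a) + 16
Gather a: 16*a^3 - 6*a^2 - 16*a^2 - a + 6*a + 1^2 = 16*a^3 - 22*a^2 + 5*a + 1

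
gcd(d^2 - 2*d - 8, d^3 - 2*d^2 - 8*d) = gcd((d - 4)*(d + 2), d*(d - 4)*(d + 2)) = d^2 - 2*d - 8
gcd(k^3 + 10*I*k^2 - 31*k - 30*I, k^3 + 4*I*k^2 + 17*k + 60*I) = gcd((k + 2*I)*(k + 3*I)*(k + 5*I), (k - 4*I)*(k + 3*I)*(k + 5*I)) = k^2 + 8*I*k - 15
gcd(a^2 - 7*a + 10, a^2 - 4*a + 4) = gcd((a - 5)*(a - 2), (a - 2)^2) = a - 2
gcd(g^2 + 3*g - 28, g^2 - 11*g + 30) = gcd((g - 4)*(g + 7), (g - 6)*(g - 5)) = 1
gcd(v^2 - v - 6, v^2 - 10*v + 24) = 1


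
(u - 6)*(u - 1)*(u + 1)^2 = u^4 - 5*u^3 - 7*u^2 + 5*u + 6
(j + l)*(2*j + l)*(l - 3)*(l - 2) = 2*j^2*l^2 - 10*j^2*l + 12*j^2 + 3*j*l^3 - 15*j*l^2 + 18*j*l + l^4 - 5*l^3 + 6*l^2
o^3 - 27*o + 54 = (o - 3)^2*(o + 6)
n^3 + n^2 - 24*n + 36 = (n - 3)*(n - 2)*(n + 6)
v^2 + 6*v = v*(v + 6)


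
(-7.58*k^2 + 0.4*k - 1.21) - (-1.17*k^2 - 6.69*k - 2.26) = -6.41*k^2 + 7.09*k + 1.05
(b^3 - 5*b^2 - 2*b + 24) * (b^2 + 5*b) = b^5 - 27*b^3 + 14*b^2 + 120*b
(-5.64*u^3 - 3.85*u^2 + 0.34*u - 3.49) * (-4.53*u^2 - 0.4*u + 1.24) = 25.5492*u^5 + 19.6965*u^4 - 6.9938*u^3 + 10.8997*u^2 + 1.8176*u - 4.3276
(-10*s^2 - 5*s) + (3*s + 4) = -10*s^2 - 2*s + 4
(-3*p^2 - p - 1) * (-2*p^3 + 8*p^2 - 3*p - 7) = 6*p^5 - 22*p^4 + 3*p^3 + 16*p^2 + 10*p + 7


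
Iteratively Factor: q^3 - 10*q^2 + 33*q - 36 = (q - 3)*(q^2 - 7*q + 12) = (q - 4)*(q - 3)*(q - 3)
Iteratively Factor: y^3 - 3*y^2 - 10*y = (y + 2)*(y^2 - 5*y) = y*(y + 2)*(y - 5)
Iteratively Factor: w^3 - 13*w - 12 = (w + 1)*(w^2 - w - 12) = (w + 1)*(w + 3)*(w - 4)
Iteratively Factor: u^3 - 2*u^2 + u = (u - 1)*(u^2 - u) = u*(u - 1)*(u - 1)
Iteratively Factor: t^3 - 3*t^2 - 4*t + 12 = (t - 2)*(t^2 - t - 6) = (t - 3)*(t - 2)*(t + 2)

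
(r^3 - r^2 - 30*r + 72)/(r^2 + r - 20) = (r^2 + 3*r - 18)/(r + 5)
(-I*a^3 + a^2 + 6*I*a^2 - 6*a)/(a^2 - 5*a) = (-I*a^2 + a + 6*I*a - 6)/(a - 5)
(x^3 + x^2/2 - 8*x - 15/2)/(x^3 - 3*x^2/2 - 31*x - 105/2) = (x^2 - 2*x - 3)/(x^2 - 4*x - 21)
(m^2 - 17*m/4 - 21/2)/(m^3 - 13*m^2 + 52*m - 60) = (m + 7/4)/(m^2 - 7*m + 10)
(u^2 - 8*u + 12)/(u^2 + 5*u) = (u^2 - 8*u + 12)/(u*(u + 5))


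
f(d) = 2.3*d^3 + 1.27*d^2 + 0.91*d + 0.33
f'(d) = 6.9*d^2 + 2.54*d + 0.91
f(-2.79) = -42.27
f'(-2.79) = 47.53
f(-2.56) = -32.26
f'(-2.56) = 39.63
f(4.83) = 293.51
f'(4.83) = 174.15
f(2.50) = 46.48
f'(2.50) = 50.38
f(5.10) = 343.10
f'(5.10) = 193.33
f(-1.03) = -1.77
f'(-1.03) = 5.61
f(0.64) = 2.04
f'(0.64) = 5.36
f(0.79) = 2.98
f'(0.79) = 7.22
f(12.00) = 4168.53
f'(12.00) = 1024.99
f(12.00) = 4168.53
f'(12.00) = 1024.99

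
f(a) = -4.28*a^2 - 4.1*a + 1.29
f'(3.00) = -29.78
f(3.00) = -49.53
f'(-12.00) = 98.62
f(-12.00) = -565.83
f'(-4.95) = 38.27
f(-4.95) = -83.29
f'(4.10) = -39.20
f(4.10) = -87.47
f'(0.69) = -10.01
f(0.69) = -3.58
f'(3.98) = -38.17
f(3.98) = -82.82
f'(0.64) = -9.58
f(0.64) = -3.09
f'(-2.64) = 18.50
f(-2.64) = -17.72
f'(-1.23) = 6.43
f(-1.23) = -0.14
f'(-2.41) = 16.53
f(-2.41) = -13.69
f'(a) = -8.56*a - 4.1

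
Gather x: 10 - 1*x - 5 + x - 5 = 0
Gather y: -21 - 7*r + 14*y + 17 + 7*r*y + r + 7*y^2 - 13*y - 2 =-6*r + 7*y^2 + y*(7*r + 1) - 6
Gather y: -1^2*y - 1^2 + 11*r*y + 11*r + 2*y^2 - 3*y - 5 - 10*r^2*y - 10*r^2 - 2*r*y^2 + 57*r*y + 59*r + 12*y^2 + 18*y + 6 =-10*r^2 + 70*r + y^2*(14 - 2*r) + y*(-10*r^2 + 68*r + 14)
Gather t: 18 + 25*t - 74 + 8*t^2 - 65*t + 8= 8*t^2 - 40*t - 48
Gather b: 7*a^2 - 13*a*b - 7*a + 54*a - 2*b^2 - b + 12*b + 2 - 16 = 7*a^2 + 47*a - 2*b^2 + b*(11 - 13*a) - 14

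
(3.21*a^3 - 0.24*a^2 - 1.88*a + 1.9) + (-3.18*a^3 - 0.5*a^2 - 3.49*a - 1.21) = 0.0299999999999998*a^3 - 0.74*a^2 - 5.37*a + 0.69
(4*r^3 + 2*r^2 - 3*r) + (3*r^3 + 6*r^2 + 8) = 7*r^3 + 8*r^2 - 3*r + 8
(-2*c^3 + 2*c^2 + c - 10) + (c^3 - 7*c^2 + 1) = -c^3 - 5*c^2 + c - 9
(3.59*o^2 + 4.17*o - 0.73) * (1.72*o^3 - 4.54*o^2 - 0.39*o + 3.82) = 6.1748*o^5 - 9.1262*o^4 - 21.5875*o^3 + 15.4017*o^2 + 16.2141*o - 2.7886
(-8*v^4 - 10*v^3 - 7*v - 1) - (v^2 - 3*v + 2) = -8*v^4 - 10*v^3 - v^2 - 4*v - 3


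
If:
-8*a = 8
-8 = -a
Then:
No Solution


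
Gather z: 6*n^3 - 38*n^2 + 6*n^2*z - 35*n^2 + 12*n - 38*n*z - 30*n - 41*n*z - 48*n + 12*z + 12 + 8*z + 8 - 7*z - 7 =6*n^3 - 73*n^2 - 66*n + z*(6*n^2 - 79*n + 13) + 13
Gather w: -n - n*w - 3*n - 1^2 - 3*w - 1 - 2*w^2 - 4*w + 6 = -4*n - 2*w^2 + w*(-n - 7) + 4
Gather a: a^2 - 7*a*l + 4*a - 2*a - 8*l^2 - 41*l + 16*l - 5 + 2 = a^2 + a*(2 - 7*l) - 8*l^2 - 25*l - 3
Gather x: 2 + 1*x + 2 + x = 2*x + 4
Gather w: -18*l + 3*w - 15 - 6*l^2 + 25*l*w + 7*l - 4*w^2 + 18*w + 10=-6*l^2 - 11*l - 4*w^2 + w*(25*l + 21) - 5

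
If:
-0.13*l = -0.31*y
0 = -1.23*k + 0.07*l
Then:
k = 0.135709818636648*y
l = 2.38461538461538*y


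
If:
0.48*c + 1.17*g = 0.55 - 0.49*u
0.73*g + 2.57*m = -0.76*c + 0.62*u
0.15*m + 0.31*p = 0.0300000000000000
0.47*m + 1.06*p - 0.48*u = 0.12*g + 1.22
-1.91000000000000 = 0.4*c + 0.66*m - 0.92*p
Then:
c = -2.49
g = 2.72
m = -0.75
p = 0.46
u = -2.94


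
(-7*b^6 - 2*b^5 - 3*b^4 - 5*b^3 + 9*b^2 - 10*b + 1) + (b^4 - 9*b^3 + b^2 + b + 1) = -7*b^6 - 2*b^5 - 2*b^4 - 14*b^3 + 10*b^2 - 9*b + 2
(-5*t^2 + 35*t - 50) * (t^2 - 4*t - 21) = -5*t^4 + 55*t^3 - 85*t^2 - 535*t + 1050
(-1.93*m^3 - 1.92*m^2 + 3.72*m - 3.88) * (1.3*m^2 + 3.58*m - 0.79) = -2.509*m^5 - 9.4054*m^4 - 0.512899999999999*m^3 + 9.7904*m^2 - 16.8292*m + 3.0652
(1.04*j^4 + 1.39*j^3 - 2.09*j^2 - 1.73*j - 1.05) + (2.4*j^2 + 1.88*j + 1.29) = 1.04*j^4 + 1.39*j^3 + 0.31*j^2 + 0.15*j + 0.24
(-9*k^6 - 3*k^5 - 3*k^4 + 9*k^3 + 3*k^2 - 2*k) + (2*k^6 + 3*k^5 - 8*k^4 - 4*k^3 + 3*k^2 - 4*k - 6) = -7*k^6 - 11*k^4 + 5*k^3 + 6*k^2 - 6*k - 6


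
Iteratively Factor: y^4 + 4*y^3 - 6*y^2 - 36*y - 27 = (y - 3)*(y^3 + 7*y^2 + 15*y + 9) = (y - 3)*(y + 1)*(y^2 + 6*y + 9) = (y - 3)*(y + 1)*(y + 3)*(y + 3)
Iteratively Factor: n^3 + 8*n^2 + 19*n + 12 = (n + 1)*(n^2 + 7*n + 12) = (n + 1)*(n + 3)*(n + 4)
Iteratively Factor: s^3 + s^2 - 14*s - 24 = (s + 3)*(s^2 - 2*s - 8) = (s - 4)*(s + 3)*(s + 2)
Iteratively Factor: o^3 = (o)*(o^2) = o^2*(o)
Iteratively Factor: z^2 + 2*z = (z)*(z + 2)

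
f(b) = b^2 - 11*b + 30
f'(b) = 2*b - 11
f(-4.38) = 97.36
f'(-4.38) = -19.76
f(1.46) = 16.07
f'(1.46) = -8.08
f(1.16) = 18.59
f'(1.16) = -8.68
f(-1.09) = 43.18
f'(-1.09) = -13.18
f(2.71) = 7.53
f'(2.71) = -5.58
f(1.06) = 19.46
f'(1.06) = -8.88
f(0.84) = 21.47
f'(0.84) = -9.32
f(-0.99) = 41.87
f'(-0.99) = -12.98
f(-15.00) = 420.00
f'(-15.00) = -41.00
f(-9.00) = 210.00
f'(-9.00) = -29.00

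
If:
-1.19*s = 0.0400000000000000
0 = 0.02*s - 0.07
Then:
No Solution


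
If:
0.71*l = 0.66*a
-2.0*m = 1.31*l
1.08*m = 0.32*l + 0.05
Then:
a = -0.05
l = -0.05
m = 0.03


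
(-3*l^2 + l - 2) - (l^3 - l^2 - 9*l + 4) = -l^3 - 2*l^2 + 10*l - 6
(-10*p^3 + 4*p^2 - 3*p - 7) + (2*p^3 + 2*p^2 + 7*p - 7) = -8*p^3 + 6*p^2 + 4*p - 14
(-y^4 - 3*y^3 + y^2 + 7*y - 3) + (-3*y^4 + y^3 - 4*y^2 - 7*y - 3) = -4*y^4 - 2*y^3 - 3*y^2 - 6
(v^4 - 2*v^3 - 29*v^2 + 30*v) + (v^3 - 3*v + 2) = v^4 - v^3 - 29*v^2 + 27*v + 2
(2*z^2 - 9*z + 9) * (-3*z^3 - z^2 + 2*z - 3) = -6*z^5 + 25*z^4 - 14*z^3 - 33*z^2 + 45*z - 27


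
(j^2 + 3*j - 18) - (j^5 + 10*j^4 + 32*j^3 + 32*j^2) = -j^5 - 10*j^4 - 32*j^3 - 31*j^2 + 3*j - 18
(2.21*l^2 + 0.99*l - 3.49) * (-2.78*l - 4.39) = -6.1438*l^3 - 12.4541*l^2 + 5.3561*l + 15.3211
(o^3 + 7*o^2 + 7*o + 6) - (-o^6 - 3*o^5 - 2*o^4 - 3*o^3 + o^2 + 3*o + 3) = o^6 + 3*o^5 + 2*o^4 + 4*o^3 + 6*o^2 + 4*o + 3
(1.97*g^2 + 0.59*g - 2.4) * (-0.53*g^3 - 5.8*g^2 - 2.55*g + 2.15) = -1.0441*g^5 - 11.7387*g^4 - 7.1735*g^3 + 16.651*g^2 + 7.3885*g - 5.16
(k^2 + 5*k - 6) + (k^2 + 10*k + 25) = 2*k^2 + 15*k + 19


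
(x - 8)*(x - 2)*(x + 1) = x^3 - 9*x^2 + 6*x + 16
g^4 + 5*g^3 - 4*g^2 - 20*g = g*(g - 2)*(g + 2)*(g + 5)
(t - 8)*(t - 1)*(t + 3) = t^3 - 6*t^2 - 19*t + 24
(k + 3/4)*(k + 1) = k^2 + 7*k/4 + 3/4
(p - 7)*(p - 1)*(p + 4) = p^3 - 4*p^2 - 25*p + 28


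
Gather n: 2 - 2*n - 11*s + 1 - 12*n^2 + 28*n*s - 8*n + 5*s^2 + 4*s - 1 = -12*n^2 + n*(28*s - 10) + 5*s^2 - 7*s + 2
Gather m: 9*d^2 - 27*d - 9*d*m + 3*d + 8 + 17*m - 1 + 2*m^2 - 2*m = 9*d^2 - 24*d + 2*m^2 + m*(15 - 9*d) + 7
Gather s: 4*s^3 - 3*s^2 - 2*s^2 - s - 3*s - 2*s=4*s^3 - 5*s^2 - 6*s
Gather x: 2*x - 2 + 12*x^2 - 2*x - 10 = 12*x^2 - 12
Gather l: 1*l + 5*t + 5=l + 5*t + 5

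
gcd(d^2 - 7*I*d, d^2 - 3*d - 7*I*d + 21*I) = d - 7*I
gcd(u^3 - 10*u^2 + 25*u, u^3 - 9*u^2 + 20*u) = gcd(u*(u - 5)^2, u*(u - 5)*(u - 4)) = u^2 - 5*u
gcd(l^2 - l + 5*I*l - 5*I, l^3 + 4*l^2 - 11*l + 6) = l - 1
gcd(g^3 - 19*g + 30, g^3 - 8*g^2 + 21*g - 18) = g^2 - 5*g + 6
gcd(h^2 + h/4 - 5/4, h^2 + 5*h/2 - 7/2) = h - 1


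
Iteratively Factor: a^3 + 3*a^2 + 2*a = (a)*(a^2 + 3*a + 2) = a*(a + 1)*(a + 2)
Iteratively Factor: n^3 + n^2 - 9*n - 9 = (n + 3)*(n^2 - 2*n - 3) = (n + 1)*(n + 3)*(n - 3)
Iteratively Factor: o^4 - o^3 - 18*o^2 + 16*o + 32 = (o - 4)*(o^3 + 3*o^2 - 6*o - 8) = (o - 4)*(o - 2)*(o^2 + 5*o + 4) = (o - 4)*(o - 2)*(o + 1)*(o + 4)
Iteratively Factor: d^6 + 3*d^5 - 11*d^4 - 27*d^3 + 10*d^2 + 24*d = (d + 2)*(d^5 + d^4 - 13*d^3 - d^2 + 12*d) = d*(d + 2)*(d^4 + d^3 - 13*d^2 - d + 12) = d*(d + 1)*(d + 2)*(d^3 - 13*d + 12) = d*(d + 1)*(d + 2)*(d + 4)*(d^2 - 4*d + 3) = d*(d - 3)*(d + 1)*(d + 2)*(d + 4)*(d - 1)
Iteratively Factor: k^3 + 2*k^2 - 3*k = (k - 1)*(k^2 + 3*k) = (k - 1)*(k + 3)*(k)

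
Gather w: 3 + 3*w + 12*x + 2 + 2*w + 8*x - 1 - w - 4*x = 4*w + 16*x + 4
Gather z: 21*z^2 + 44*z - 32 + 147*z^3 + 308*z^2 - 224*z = 147*z^3 + 329*z^2 - 180*z - 32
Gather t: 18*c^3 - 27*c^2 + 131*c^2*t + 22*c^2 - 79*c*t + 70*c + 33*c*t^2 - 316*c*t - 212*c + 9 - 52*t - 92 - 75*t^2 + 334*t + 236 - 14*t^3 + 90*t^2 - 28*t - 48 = 18*c^3 - 5*c^2 - 142*c - 14*t^3 + t^2*(33*c + 15) + t*(131*c^2 - 395*c + 254) + 105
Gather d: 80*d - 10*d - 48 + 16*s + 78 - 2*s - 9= 70*d + 14*s + 21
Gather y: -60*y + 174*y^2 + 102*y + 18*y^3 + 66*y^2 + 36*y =18*y^3 + 240*y^2 + 78*y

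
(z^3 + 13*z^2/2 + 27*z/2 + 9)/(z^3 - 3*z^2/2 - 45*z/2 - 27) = (z + 2)/(z - 6)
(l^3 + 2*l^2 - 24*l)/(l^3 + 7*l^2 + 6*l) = (l - 4)/(l + 1)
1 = 1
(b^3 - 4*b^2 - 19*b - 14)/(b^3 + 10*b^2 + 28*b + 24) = (b^2 - 6*b - 7)/(b^2 + 8*b + 12)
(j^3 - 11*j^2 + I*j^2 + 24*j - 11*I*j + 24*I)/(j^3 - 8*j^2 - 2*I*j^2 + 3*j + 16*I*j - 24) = (j - 3)/(j - 3*I)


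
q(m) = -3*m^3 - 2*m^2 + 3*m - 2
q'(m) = -9*m^2 - 4*m + 3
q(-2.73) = 35.94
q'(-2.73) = -53.16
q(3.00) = -92.00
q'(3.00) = -90.00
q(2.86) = -79.96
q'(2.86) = -82.06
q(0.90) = -3.11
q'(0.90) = -7.89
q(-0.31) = -3.03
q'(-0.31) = 3.38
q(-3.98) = 143.51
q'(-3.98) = -123.64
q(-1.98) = 7.51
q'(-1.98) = -24.36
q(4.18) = -243.51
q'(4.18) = -170.97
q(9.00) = -2324.00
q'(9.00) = -762.00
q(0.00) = -2.00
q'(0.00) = 3.00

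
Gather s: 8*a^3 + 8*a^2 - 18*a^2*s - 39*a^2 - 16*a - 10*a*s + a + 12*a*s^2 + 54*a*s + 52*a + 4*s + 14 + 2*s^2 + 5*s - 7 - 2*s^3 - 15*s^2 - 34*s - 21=8*a^3 - 31*a^2 + 37*a - 2*s^3 + s^2*(12*a - 13) + s*(-18*a^2 + 44*a - 25) - 14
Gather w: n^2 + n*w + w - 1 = n^2 + w*(n + 1) - 1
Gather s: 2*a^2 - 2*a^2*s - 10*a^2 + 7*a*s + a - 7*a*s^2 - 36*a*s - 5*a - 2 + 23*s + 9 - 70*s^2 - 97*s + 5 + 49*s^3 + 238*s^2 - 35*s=-8*a^2 - 4*a + 49*s^3 + s^2*(168 - 7*a) + s*(-2*a^2 - 29*a - 109) + 12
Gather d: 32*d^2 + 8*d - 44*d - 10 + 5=32*d^2 - 36*d - 5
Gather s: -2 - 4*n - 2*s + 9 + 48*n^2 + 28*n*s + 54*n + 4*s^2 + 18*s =48*n^2 + 50*n + 4*s^2 + s*(28*n + 16) + 7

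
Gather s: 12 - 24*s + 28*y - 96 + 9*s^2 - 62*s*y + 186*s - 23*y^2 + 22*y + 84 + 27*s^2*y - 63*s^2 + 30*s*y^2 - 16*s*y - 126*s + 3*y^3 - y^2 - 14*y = s^2*(27*y - 54) + s*(30*y^2 - 78*y + 36) + 3*y^3 - 24*y^2 + 36*y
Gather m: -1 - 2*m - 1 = -2*m - 2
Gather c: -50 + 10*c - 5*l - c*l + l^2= c*(10 - l) + l^2 - 5*l - 50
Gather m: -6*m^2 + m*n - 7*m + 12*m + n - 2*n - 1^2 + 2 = -6*m^2 + m*(n + 5) - n + 1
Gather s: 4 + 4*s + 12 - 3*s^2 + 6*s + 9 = -3*s^2 + 10*s + 25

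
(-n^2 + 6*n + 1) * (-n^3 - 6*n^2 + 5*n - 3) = n^5 - 42*n^3 + 27*n^2 - 13*n - 3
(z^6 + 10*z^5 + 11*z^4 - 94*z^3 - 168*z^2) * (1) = z^6 + 10*z^5 + 11*z^4 - 94*z^3 - 168*z^2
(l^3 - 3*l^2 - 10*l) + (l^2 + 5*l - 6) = l^3 - 2*l^2 - 5*l - 6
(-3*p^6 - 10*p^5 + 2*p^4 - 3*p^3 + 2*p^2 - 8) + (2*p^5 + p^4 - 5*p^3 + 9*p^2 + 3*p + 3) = -3*p^6 - 8*p^5 + 3*p^4 - 8*p^3 + 11*p^2 + 3*p - 5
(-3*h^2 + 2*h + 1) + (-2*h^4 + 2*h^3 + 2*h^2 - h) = -2*h^4 + 2*h^3 - h^2 + h + 1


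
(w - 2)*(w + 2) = w^2 - 4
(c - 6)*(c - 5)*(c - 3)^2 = c^4 - 17*c^3 + 105*c^2 - 279*c + 270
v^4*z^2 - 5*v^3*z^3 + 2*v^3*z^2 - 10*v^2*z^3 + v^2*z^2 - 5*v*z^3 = v*(v - 5*z)*(v*z + z)^2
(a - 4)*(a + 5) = a^2 + a - 20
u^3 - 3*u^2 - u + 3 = (u - 3)*(u - 1)*(u + 1)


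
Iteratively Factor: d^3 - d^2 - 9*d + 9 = (d + 3)*(d^2 - 4*d + 3) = (d - 1)*(d + 3)*(d - 3)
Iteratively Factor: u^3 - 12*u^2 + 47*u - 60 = (u - 5)*(u^2 - 7*u + 12) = (u - 5)*(u - 3)*(u - 4)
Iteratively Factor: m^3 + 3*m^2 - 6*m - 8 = (m + 4)*(m^2 - m - 2) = (m - 2)*(m + 4)*(m + 1)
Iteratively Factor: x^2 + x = (x)*(x + 1)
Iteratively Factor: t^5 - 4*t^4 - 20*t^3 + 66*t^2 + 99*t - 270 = (t - 5)*(t^4 + t^3 - 15*t^2 - 9*t + 54) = (t - 5)*(t - 3)*(t^3 + 4*t^2 - 3*t - 18) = (t - 5)*(t - 3)*(t + 3)*(t^2 + t - 6) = (t - 5)*(t - 3)*(t - 2)*(t + 3)*(t + 3)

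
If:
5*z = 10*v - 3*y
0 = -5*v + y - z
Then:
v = -8*z/5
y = -7*z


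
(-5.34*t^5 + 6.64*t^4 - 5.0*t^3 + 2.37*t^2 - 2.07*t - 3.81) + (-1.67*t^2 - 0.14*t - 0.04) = -5.34*t^5 + 6.64*t^4 - 5.0*t^3 + 0.7*t^2 - 2.21*t - 3.85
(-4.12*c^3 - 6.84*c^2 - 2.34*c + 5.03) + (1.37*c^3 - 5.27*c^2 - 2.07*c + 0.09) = -2.75*c^3 - 12.11*c^2 - 4.41*c + 5.12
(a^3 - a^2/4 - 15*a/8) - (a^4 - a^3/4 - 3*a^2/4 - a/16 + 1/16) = -a^4 + 5*a^3/4 + a^2/2 - 29*a/16 - 1/16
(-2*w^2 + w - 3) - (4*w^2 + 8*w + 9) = -6*w^2 - 7*w - 12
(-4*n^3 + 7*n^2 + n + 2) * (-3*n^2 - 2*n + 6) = 12*n^5 - 13*n^4 - 41*n^3 + 34*n^2 + 2*n + 12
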